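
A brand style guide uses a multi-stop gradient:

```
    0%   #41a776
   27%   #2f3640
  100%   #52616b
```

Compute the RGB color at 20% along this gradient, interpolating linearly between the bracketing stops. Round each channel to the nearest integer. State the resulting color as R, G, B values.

(52, 83, 78)

20% lies between the 0% and 27% stops, so the local fraction is t = (20 − 0)/(27 − 0) = 20/27 ≈ 0.7407.
#41a776 → (65, 167, 118); #2f3640 → (47, 54, 64).
R = 65 + 0.7407 × (47 − 65) = 51.667 → 52
G = 167 + 0.7407 × (54 − 167) = 83.301 → 83
B = 118 + 0.7407 × (64 − 118) = 78.002 → 78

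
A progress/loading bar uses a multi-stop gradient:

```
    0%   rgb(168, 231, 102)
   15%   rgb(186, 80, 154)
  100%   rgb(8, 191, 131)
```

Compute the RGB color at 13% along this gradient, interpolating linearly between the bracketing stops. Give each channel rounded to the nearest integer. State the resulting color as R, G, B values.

(184, 100, 147)

13% lies between the 0% and 15% stops, so the local fraction is t = (13 − 0)/(15 − 0) = 13/15 ≈ 0.8667.
R = 168 + 0.8667 × (186 − 168) = 183.601 → 184
G = 231 + 0.8667 × (80 − 231) = 100.128 → 100
B = 102 + 0.8667 × (154 − 102) = 147.068 → 147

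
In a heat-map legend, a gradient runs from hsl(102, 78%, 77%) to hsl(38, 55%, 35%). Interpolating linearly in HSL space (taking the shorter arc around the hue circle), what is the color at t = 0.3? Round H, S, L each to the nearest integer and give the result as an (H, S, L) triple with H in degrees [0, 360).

Hue arc: Δh = 38 − 102 = -64° (|Δh| ≤ 180, already the shorter path).
H = 102 + 0.3 × (-64) = 82.8 → 83°
S = 78 + 0.3 × (55 − 78) = 71.1 → 71%
L = 77 + 0.3 × (35 − 77) = 64.4 → 64%

(83, 71, 64)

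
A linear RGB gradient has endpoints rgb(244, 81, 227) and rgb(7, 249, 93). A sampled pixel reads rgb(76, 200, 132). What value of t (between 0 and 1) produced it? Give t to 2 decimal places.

Invert the lerp on the R channel (largest span, 237): t = (76 − 244) / (7 − 244) = -168/-237 = 0.70886.
Check on G: (200 − 81)/(249 − 81) = 0.7083 ✓

0.71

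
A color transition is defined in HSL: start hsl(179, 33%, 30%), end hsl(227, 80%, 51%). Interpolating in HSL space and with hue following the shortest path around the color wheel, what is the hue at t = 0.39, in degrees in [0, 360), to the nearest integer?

198

Hue arc: Δh = 227 − 179 = 48° (|Δh| ≤ 180, already the shorter path).
H = 179 + 0.39 × (48) = 197.72 → 198°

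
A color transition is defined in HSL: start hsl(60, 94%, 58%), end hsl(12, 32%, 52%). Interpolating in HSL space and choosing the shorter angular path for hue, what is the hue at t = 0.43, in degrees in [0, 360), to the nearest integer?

Hue arc: Δh = 12 − 60 = -48° (|Δh| ≤ 180, already the shorter path).
H = 60 + 0.43 × (-48) = 39.36 → 39°

39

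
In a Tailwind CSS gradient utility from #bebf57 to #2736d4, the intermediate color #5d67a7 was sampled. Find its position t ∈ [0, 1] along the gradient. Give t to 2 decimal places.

Invert the lerp on the R channel (largest span, 151): t = (93 − 190) / (39 − 190) = -97/-151 = 0.64238.
Check on G: (103 − 191)/(54 − 191) = 0.6423 ✓

0.64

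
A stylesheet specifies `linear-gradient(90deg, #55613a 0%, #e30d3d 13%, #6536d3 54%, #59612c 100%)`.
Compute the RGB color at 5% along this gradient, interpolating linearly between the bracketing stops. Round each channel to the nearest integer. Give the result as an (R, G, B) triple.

(140, 65, 59)

5% lies between the 0% and 13% stops, so the local fraction is t = (5 − 0)/(13 − 0) = 5/13 ≈ 0.3846.
#55613a → (85, 97, 58); #e30d3d → (227, 13, 61).
R = 85 + 0.3846 × (227 − 85) = 139.613 → 140
G = 97 + 0.3846 × (13 − 97) = 64.694 → 65
B = 58 + 0.3846 × (61 − 58) = 59.154 → 59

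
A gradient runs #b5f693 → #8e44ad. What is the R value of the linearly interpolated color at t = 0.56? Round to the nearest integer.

R₁ = 181 (from #b5f693), R₂ = 142 (from #8e44ad).
R = 181 + 0.56 × (142 − 181) = 159.16 → 159

159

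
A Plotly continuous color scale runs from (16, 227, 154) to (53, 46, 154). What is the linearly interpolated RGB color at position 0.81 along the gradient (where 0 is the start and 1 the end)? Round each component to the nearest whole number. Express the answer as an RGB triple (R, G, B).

R = 16 + 0.81 × (53 − 16) = 16 + 0.81 × 37 = 45.97 → 46
G = 227 + 0.81 × (46 − 227) = 227 + 0.81 × -181 = 80.39 → 80
B = 154 + 0.81 × (154 − 154) = 154 + 0.81 × 0 = 154 → 154

(46, 80, 154)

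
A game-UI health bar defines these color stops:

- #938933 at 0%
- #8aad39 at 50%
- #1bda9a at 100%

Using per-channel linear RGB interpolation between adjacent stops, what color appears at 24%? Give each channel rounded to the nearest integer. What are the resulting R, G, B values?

24% lies between the 0% and 50% stops, so the local fraction is t = (24 − 0)/(50 − 0) = 24/50 ≈ 0.48.
#938933 → (147, 137, 51); #8aad39 → (138, 173, 57).
R = 147 + 0.48 × (138 − 147) = 142.68 → 143
G = 137 + 0.48 × (173 − 137) = 154.28 → 154
B = 51 + 0.48 × (57 − 51) = 53.88 → 54

(143, 154, 54)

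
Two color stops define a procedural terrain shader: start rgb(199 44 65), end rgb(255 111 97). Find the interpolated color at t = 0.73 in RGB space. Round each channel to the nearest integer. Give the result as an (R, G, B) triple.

R = 199 + 0.73 × (255 − 199) = 199 + 0.73 × 56 = 239.88 → 240
G = 44 + 0.73 × (111 − 44) = 44 + 0.73 × 67 = 92.91 → 93
B = 65 + 0.73 × (97 − 65) = 65 + 0.73 × 32 = 88.36 → 88
So the blended color is (240, 93, 88), about #f05d58.

(240, 93, 88)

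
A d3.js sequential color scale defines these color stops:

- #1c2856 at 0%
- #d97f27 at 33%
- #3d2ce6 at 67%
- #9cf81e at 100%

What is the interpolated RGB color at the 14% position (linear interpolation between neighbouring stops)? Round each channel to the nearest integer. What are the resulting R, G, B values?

(108, 77, 66)

14% lies between the 0% and 33% stops, so the local fraction is t = (14 − 0)/(33 − 0) = 14/33 ≈ 0.4242.
#1c2856 → (28, 40, 86); #d97f27 → (217, 127, 39).
R = 28 + 0.4242 × (217 − 28) = 108.174 → 108
G = 40 + 0.4242 × (127 − 40) = 76.905 → 77
B = 86 + 0.4242 × (39 − 86) = 66.063 → 66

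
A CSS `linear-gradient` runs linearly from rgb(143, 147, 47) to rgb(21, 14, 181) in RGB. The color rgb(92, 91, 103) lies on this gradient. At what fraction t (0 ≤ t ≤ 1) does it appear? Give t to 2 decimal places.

0.42

Invert the lerp on the B channel (largest span, 134): t = (103 − 47) / (181 − 47) = 56/134 = 0.41791.
Check on R: (92 − 143)/(21 − 143) = 0.418 ✓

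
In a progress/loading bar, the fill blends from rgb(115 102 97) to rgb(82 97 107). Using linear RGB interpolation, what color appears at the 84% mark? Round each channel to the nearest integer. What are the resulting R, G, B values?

(87, 98, 105)

84% corresponds to t = 0.84.
R = 115 + 0.84 × (82 − 115) = 115 + 0.84 × -33 = 87.28 → 87
G = 102 + 0.84 × (97 − 102) = 102 + 0.84 × -5 = 97.8 → 98
B = 97 + 0.84 × (107 − 97) = 97 + 0.84 × 10 = 105.4 → 105
So the blended color is (87, 98, 105), about #576269.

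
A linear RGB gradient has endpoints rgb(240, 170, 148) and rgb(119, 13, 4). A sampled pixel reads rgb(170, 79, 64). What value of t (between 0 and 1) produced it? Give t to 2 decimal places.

0.58

Invert the lerp on the G channel (largest span, 157): t = (79 − 170) / (13 − 170) = -91/-157 = 0.57962.
Check on R: (170 − 240)/(119 − 240) = 0.5785 ✓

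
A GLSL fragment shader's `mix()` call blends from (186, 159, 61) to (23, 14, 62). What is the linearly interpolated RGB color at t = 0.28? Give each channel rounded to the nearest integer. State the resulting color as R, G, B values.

R = 186 + 0.28 × (23 − 186) = 186 + 0.28 × -163 = 140.36 → 140
G = 159 + 0.28 × (14 − 159) = 159 + 0.28 × -145 = 118.4 → 118
B = 61 + 0.28 × (62 − 61) = 61 + 0.28 × 1 = 61.28 → 61

(140, 118, 61)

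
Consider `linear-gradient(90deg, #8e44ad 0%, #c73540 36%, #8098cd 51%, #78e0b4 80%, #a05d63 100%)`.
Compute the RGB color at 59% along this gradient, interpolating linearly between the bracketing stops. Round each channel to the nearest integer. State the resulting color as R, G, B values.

(126, 172, 198)

59% lies between the 51% and 80% stops, so the local fraction is t = (59 − 51)/(80 − 51) = 8/29 ≈ 0.2759.
#8098cd → (128, 152, 205); #78e0b4 → (120, 224, 180).
R = 128 + 0.2759 × (120 − 128) = 125.793 → 126
G = 152 + 0.2759 × (224 − 152) = 171.865 → 172
B = 205 + 0.2759 × (180 − 205) = 198.102 → 198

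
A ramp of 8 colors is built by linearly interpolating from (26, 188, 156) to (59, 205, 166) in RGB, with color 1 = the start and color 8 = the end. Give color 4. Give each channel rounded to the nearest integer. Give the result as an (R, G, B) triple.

With 8 swatches and endpoints inclusive, swatch 4 sits at t = (4 − 1)/(8 − 1) = 3/7 ≈ 0.4286.
R = 26 + 0.4286 × (59 − 26) = 40.144 → 40
G = 188 + 0.4286 × (205 − 188) = 195.286 → 195
B = 156 + 0.4286 × (166 − 156) = 160.286 → 160

(40, 195, 160)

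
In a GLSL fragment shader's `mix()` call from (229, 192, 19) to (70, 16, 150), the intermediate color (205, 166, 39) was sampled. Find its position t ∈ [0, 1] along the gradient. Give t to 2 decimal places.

Invert the lerp on the G channel (largest span, 176): t = (166 − 192) / (16 − 192) = -26/-176 = 0.14773.
Check on R: (205 − 229)/(70 − 229) = 0.1509 ✓

0.15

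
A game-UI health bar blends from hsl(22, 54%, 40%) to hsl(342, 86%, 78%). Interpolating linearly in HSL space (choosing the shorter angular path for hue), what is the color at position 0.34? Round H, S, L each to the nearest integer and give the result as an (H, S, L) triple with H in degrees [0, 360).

Hue: 342 − 22 = 320°, but |320| > 180 so the shorter arc goes the other way: Δh = 320 − 360 = -40°.
H = 22 + 0.34 × (-40) = 8.4 → 8°
S = 54 + 0.34 × (86 − 54) = 64.88 → 65%
L = 40 + 0.34 × (78 − 40) = 52.92 → 53%

(8, 65, 53)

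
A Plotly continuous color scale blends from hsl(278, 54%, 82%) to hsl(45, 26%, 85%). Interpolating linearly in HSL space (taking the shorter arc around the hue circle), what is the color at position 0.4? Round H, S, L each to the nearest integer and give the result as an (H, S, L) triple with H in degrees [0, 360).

Hue: 45 − 278 = -233°, but |-233| > 180 so the shorter arc goes the other way: Δh = -233 + 360 = 127°.
H = 278 + 0.4 × (127) = 328.8 → 329°
S = 54 + 0.4 × (26 − 54) = 42.8 → 43%
L = 82 + 0.4 × (85 − 82) = 83.2 → 83%

(329, 43, 83)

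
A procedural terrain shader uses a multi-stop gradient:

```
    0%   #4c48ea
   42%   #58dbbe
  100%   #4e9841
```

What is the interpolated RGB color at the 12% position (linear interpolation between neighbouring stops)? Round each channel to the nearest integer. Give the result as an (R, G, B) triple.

12% lies between the 0% and 42% stops, so the local fraction is t = (12 − 0)/(42 − 0) = 12/42 ≈ 0.2857.
#4c48ea → (76, 72, 234); #58dbbe → (88, 219, 190).
R = 76 + 0.2857 × (88 − 76) = 79.428 → 79
G = 72 + 0.2857 × (219 − 72) = 113.998 → 114
B = 234 + 0.2857 × (190 − 234) = 221.429 → 221

(79, 114, 221)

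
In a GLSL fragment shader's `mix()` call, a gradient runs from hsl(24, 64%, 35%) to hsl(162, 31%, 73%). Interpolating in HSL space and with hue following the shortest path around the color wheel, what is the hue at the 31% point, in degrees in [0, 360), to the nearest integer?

Hue arc: Δh = 162 − 24 = 138° (|Δh| ≤ 180, already the shorter path).
H = 24 + 0.31 × (138) = 66.78 → 67°

67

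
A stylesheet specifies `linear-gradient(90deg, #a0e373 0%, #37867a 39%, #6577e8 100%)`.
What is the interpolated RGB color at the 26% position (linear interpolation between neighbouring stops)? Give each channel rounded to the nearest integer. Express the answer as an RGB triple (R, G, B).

(90, 165, 120)

26% lies between the 0% and 39% stops, so the local fraction is t = (26 − 0)/(39 − 0) = 26/39 ≈ 0.6667.
#a0e373 → (160, 227, 115); #37867a → (55, 134, 122).
R = 160 + 0.6667 × (55 − 160) = 89.996 → 90
G = 227 + 0.6667 × (134 − 227) = 164.997 → 165
B = 115 + 0.6667 × (122 − 115) = 119.667 → 120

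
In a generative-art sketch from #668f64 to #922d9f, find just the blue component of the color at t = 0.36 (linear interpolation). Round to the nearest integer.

121

B₁ = 100 (from #668f64), B₂ = 159 (from #922d9f).
B = 100 + 0.36 × (159 − 100) = 121.24 → 121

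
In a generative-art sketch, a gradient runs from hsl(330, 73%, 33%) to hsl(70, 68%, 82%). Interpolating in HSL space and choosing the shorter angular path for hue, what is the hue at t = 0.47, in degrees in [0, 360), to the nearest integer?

17

Hue: 70 − 330 = -260°, but |-260| > 180 so the shorter arc goes the other way: Δh = -260 + 360 = 100°.
H = 330 + 0.47 × (100) = 377 → 377 → 377 mod 360 = 17°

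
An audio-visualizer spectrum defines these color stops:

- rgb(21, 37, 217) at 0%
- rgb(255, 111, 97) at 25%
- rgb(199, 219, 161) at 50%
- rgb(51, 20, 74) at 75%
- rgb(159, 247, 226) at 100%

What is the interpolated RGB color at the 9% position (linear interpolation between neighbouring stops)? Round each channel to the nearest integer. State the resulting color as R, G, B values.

9% lies between the 0% and 25% stops, so the local fraction is t = (9 − 0)/(25 − 0) = 9/25 ≈ 0.36.
R = 21 + 0.36 × (255 − 21) = 105.24 → 105
G = 37 + 0.36 × (111 − 37) = 63.64 → 64
B = 217 + 0.36 × (97 − 217) = 173.8 → 174

(105, 64, 174)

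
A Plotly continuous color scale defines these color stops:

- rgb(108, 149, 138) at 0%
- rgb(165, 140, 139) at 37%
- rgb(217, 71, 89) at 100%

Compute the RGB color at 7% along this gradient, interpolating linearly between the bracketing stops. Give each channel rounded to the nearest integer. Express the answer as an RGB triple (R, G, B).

(119, 147, 138)

7% lies between the 0% and 37% stops, so the local fraction is t = (7 − 0)/(37 − 0) = 7/37 ≈ 0.1892.
R = 108 + 0.1892 × (165 − 108) = 118.784 → 119
G = 149 + 0.1892 × (140 − 149) = 147.297 → 147
B = 138 + 0.1892 × (139 − 138) = 138.189 → 138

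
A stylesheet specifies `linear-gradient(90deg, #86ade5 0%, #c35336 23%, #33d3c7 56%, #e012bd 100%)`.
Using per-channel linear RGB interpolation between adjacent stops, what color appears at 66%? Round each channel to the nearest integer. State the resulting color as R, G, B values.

66% lies between the 56% and 100% stops, so the local fraction is t = (66 − 56)/(100 − 56) = 10/44 ≈ 0.2273.
#33d3c7 → (51, 211, 199); #e012bd → (224, 18, 189).
R = 51 + 0.2273 × (224 − 51) = 90.323 → 90
G = 211 + 0.2273 × (18 − 211) = 167.131 → 167
B = 199 + 0.2273 × (189 − 199) = 196.727 → 197

(90, 167, 197)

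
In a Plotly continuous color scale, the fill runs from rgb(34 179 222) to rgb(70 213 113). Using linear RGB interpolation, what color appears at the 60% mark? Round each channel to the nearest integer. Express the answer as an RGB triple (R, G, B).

60% corresponds to t = 0.6.
R = 34 + 0.6 × (70 − 34) = 34 + 0.6 × 36 = 55.6 → 56
G = 179 + 0.6 × (213 − 179) = 179 + 0.6 × 34 = 199.4 → 199
B = 222 + 0.6 × (113 − 222) = 222 + 0.6 × -109 = 156.6 → 157

(56, 199, 157)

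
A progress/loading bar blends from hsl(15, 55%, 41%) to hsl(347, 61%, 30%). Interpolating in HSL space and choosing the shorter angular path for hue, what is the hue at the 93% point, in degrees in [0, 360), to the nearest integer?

Hue: 347 − 15 = 332°, but |332| > 180 so the shorter arc goes the other way: Δh = 332 − 360 = -28°.
H = 15 + 0.93 × (-28) = -11.04 → -11 → -11 mod 360 = 349°

349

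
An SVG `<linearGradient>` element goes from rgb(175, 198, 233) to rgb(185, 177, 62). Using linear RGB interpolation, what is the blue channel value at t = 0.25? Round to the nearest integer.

190

B = 233 + 0.25 × (62 − 233) = 190.25 → 190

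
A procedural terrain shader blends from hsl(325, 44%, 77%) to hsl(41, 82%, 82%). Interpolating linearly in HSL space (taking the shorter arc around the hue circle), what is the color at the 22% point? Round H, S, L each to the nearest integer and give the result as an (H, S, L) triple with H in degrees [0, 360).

Hue: 41 − 325 = -284°, but |-284| > 180 so the shorter arc goes the other way: Δh = -284 + 360 = 76°.
H = 325 + 0.22 × (76) = 341.72 → 342°
S = 44 + 0.22 × (82 − 44) = 52.36 → 52%
L = 77 + 0.22 × (82 − 77) = 78.1 → 78%

(342, 52, 78)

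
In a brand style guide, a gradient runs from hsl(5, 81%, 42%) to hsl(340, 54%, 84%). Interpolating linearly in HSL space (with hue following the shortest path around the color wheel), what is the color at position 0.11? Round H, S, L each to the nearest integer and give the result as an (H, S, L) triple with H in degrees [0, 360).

(2, 78, 47)

Hue: 340 − 5 = 335°, but |335| > 180 so the shorter arc goes the other way: Δh = 335 − 360 = -25°.
H = 5 + 0.11 × (-25) = 2.25 → 2°
S = 81 + 0.11 × (54 − 81) = 78.03 → 78%
L = 42 + 0.11 × (84 − 42) = 46.62 → 47%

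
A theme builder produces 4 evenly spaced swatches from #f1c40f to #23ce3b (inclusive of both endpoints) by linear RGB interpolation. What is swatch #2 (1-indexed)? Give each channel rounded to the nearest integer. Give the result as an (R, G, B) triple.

(172, 199, 30)

With 4 swatches and endpoints inclusive, swatch 2 sits at t = (2 − 1)/(4 − 1) = 1/3 ≈ 0.3333.
#f1c40f → (241, 196, 15); #23ce3b → (35, 206, 59).
R = 241 + 0.3333 × (35 − 241) = 172.34 → 172
G = 196 + 0.3333 × (206 − 196) = 199.333 → 199
B = 15 + 0.3333 × (59 − 15) = 29.665 → 30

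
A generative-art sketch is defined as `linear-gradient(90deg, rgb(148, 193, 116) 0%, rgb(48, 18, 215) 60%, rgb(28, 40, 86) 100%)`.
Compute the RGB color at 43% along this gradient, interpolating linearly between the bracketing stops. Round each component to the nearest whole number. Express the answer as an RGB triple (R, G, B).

(76, 68, 187)

43% lies between the 0% and 60% stops, so the local fraction is t = (43 − 0)/(60 − 0) = 43/60 ≈ 0.7167.
R = 148 + 0.7167 × (48 − 148) = 76.33 → 76
G = 193 + 0.7167 × (18 − 193) = 67.578 → 68
B = 116 + 0.7167 × (215 − 116) = 186.953 → 187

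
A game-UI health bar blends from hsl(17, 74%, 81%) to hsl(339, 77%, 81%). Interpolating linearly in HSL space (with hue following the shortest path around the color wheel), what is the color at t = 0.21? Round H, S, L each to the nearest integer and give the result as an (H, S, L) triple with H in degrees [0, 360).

Hue: 339 − 17 = 322°, but |322| > 180 so the shorter arc goes the other way: Δh = 322 − 360 = -38°.
H = 17 + 0.21 × (-38) = 9.02 → 9°
S = 74 + 0.21 × (77 − 74) = 74.63 → 75%
L = 81 + 0.21 × (81 − 81) = 81 → 81%

(9, 75, 81)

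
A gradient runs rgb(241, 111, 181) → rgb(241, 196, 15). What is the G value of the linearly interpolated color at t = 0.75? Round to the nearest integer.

175

G = 111 + 0.75 × (196 − 111) = 174.75 → 175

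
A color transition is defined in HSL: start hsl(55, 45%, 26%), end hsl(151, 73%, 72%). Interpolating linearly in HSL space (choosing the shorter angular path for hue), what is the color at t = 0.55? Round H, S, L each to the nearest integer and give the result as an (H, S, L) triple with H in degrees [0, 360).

(108, 60, 51)

Hue arc: Δh = 151 − 55 = 96° (|Δh| ≤ 180, already the shorter path).
H = 55 + 0.55 × (96) = 107.8 → 108°
S = 45 + 0.55 × (73 − 45) = 60.4 → 60%
L = 26 + 0.55 × (72 − 26) = 51.3 → 51%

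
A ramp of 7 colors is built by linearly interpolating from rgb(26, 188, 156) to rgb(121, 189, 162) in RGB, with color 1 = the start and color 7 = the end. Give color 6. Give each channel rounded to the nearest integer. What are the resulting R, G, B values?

With 7 swatches and endpoints inclusive, swatch 6 sits at t = (6 − 1)/(7 − 1) = 5/6 ≈ 0.8333.
R = 26 + 0.8333 × (121 − 26) = 105.163 → 105
G = 188 + 0.8333 × (189 − 188) = 188.833 → 189
B = 156 + 0.8333 × (162 − 156) = 161 → 161

(105, 189, 161)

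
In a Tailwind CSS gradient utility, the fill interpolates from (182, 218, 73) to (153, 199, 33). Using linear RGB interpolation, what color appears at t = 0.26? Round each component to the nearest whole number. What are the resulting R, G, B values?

(174, 213, 63)

R = 182 + 0.26 × (153 − 182) = 182 + 0.26 × -29 = 174.46 → 174
G = 218 + 0.26 × (199 − 218) = 218 + 0.26 × -19 = 213.06 → 213
B = 73 + 0.26 × (33 − 73) = 73 + 0.26 × -40 = 62.6 → 63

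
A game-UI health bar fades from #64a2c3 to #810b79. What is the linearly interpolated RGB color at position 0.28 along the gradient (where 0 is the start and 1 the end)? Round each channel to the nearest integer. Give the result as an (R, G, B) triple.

#64a2c3 → (100, 162, 195); #810b79 → (129, 11, 121).
R = 100 + 0.28 × (129 − 100) = 100 + 0.28 × 29 = 108.12 → 108
G = 162 + 0.28 × (11 − 162) = 162 + 0.28 × -151 = 119.72 → 120
B = 195 + 0.28 × (121 − 195) = 195 + 0.28 × -74 = 174.28 → 174
So the blended color is (108, 120, 174), about #6c78ae.

(108, 120, 174)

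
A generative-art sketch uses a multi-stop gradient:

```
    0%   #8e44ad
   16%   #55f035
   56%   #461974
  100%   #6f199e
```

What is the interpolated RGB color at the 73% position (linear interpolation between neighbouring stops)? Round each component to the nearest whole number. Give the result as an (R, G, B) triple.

(86, 25, 132)

73% lies between the 56% and 100% stops, so the local fraction is t = (73 − 56)/(100 − 56) = 17/44 ≈ 0.3864.
#461974 → (70, 25, 116); #6f199e → (111, 25, 158).
R = 70 + 0.3864 × (111 − 70) = 85.842 → 86
G = 25 + 0.3864 × (25 − 25) = 25 → 25
B = 116 + 0.3864 × (158 − 116) = 132.229 → 132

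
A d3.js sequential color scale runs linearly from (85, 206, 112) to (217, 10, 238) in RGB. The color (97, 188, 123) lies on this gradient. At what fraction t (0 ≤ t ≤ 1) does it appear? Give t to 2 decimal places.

0.09

Invert the lerp on the G channel (largest span, 196): t = (188 − 206) / (10 − 206) = -18/-196 = 0.091837.
Check on R: (97 − 85)/(217 − 85) = 0.09091 ✓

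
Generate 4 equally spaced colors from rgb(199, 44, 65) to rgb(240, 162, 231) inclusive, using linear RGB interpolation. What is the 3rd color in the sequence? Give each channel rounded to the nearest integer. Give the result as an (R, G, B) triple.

(226, 123, 176)

With 4 swatches and endpoints inclusive, swatch 3 sits at t = (3 − 1)/(4 − 1) = 2/3 ≈ 0.6667.
R = 199 + 0.6667 × (240 − 199) = 226.335 → 226
G = 44 + 0.6667 × (162 − 44) = 122.671 → 123
B = 65 + 0.6667 × (231 − 65) = 175.672 → 176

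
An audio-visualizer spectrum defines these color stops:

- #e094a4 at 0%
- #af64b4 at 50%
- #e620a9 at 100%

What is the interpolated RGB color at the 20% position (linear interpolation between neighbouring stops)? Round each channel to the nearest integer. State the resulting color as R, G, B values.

20% lies between the 0% and 50% stops, so the local fraction is t = (20 − 0)/(50 − 0) = 20/50 ≈ 0.4.
#e094a4 → (224, 148, 164); #af64b4 → (175, 100, 180).
R = 224 + 0.4 × (175 − 224) = 204.4 → 204
G = 148 + 0.4 × (100 − 148) = 128.8 → 129
B = 164 + 0.4 × (180 − 164) = 170.4 → 170

(204, 129, 170)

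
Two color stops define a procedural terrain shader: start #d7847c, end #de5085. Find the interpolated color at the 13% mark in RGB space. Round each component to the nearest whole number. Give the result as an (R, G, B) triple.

#d7847c → (215, 132, 124); #de5085 → (222, 80, 133).
13% corresponds to t = 0.13.
R = 215 + 0.13 × (222 − 215) = 215 + 0.13 × 7 = 215.91 → 216
G = 132 + 0.13 × (80 − 132) = 132 + 0.13 × -52 = 125.24 → 125
B = 124 + 0.13 × (133 − 124) = 124 + 0.13 × 9 = 125.17 → 125

(216, 125, 125)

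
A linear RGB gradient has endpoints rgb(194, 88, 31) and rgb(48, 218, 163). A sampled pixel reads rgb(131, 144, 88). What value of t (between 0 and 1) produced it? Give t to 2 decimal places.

0.43

Invert the lerp on the R channel (largest span, 146): t = (131 − 194) / (48 − 194) = -63/-146 = 0.43151.
Check on G: (144 − 88)/(218 − 88) = 0.4308 ✓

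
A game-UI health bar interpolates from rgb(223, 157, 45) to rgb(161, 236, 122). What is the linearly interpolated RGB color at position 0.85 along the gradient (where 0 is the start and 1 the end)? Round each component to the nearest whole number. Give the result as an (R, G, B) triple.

(170, 224, 110)

R = 223 + 0.85 × (161 − 223) = 223 + 0.85 × -62 = 170.3 → 170
G = 157 + 0.85 × (236 − 157) = 157 + 0.85 × 79 = 224.15 → 224
B = 45 + 0.85 × (122 − 45) = 45 + 0.85 × 77 = 110.45 → 110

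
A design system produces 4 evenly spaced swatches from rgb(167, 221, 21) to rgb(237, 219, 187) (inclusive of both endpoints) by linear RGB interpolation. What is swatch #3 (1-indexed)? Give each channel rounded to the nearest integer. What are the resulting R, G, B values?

With 4 swatches and endpoints inclusive, swatch 3 sits at t = (3 − 1)/(4 − 1) = 2/3 ≈ 0.6667.
R = 167 + 0.6667 × (237 − 167) = 213.669 → 214
G = 221 + 0.6667 × (219 − 221) = 219.667 → 220
B = 21 + 0.6667 × (187 − 21) = 131.672 → 132

(214, 220, 132)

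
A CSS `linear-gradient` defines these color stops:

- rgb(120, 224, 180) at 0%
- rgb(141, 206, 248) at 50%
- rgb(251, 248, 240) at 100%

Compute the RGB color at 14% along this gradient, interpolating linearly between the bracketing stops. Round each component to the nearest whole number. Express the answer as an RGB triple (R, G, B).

14% lies between the 0% and 50% stops, so the local fraction is t = (14 − 0)/(50 − 0) = 14/50 ≈ 0.28.
R = 120 + 0.28 × (141 − 120) = 125.88 → 126
G = 224 + 0.28 × (206 − 224) = 218.96 → 219
B = 180 + 0.28 × (248 − 180) = 199.04 → 199

(126, 219, 199)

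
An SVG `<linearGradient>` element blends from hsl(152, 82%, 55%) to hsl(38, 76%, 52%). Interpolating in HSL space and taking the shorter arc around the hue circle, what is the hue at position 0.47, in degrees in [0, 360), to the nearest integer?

98

Hue arc: Δh = 38 − 152 = -114° (|Δh| ≤ 180, already the shorter path).
H = 152 + 0.47 × (-114) = 98.42 → 98°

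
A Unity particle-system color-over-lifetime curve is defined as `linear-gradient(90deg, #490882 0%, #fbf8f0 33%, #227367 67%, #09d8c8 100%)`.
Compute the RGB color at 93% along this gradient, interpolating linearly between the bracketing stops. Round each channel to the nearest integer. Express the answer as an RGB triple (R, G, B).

93% lies between the 67% and 100% stops, so the local fraction is t = (93 − 67)/(100 − 67) = 26/33 ≈ 0.7879.
#227367 → (34, 115, 103); #09d8c8 → (9, 216, 200).
R = 34 + 0.7879 × (9 − 34) = 14.302 → 14
G = 115 + 0.7879 × (216 − 115) = 194.578 → 195
B = 103 + 0.7879 × (200 − 103) = 179.426 → 179

(14, 195, 179)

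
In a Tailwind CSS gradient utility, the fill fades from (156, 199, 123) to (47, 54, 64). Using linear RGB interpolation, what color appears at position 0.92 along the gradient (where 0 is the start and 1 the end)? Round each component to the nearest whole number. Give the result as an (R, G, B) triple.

R = 156 + 0.92 × (47 − 156) = 156 + 0.92 × -109 = 55.72 → 56
G = 199 + 0.92 × (54 − 199) = 199 + 0.92 × -145 = 65.6 → 66
B = 123 + 0.92 × (64 − 123) = 123 + 0.92 × -59 = 68.72 → 69
So the blended color is (56, 66, 69), about #384245.

(56, 66, 69)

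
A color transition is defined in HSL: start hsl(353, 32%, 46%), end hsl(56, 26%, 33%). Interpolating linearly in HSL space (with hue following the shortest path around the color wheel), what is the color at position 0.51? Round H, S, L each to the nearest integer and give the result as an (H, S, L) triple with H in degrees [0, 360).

Hue: 56 − 353 = -297°, but |-297| > 180 so the shorter arc goes the other way: Δh = -297 + 360 = 63°.
H = 353 + 0.51 × (63) = 385.13 → 385 → 385 mod 360 = 25°
S = 32 + 0.51 × (26 − 32) = 28.94 → 29%
L = 46 + 0.51 × (33 − 46) = 39.37 → 39%

(25, 29, 39)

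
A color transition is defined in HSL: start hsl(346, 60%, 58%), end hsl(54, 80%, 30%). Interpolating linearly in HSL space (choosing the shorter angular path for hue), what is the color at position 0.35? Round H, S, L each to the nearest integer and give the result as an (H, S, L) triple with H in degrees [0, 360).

Hue: 54 − 346 = -292°, but |-292| > 180 so the shorter arc goes the other way: Δh = -292 + 360 = 68°.
H = 346 + 0.35 × (68) = 369.8 → 370 → 370 mod 360 = 10°
S = 60 + 0.35 × (80 − 60) = 67 → 67%
L = 58 + 0.35 × (30 − 58) = 48.2 → 48%

(10, 67, 48)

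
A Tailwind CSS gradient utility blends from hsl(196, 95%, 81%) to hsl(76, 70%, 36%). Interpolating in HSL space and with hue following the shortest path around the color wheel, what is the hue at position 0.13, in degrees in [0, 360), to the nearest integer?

180

Hue arc: Δh = 76 − 196 = -120° (|Δh| ≤ 180, already the shorter path).
H = 196 + 0.13 × (-120) = 180.4 → 180°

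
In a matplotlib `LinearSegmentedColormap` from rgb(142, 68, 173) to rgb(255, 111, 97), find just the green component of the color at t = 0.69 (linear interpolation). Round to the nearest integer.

G = 68 + 0.69 × (111 − 68) = 97.67 → 98

98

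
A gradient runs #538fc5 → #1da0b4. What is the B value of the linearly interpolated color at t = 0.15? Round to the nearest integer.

194

B₁ = 197 (from #538fc5), B₂ = 180 (from #1da0b4).
B = 197 + 0.15 × (180 − 197) = 194.45 → 194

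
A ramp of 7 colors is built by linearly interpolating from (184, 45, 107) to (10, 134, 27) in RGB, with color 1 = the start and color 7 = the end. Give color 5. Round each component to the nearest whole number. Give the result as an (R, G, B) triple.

(68, 104, 54)

With 7 swatches and endpoints inclusive, swatch 5 sits at t = (5 − 1)/(7 − 1) = 4/6 ≈ 0.6667.
R = 184 + 0.6667 × (10 − 184) = 67.994 → 68
G = 45 + 0.6667 × (134 − 45) = 104.336 → 104
B = 107 + 0.6667 × (27 − 107) = 53.664 → 54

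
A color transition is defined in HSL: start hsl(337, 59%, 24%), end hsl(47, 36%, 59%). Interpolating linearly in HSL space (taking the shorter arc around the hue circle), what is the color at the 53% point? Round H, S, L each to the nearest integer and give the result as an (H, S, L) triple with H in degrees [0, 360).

Hue: 47 − 337 = -290°, but |-290| > 180 so the shorter arc goes the other way: Δh = -290 + 360 = 70°.
H = 337 + 0.53 × (70) = 374.1 → 374 → 374 mod 360 = 14°
S = 59 + 0.53 × (36 − 59) = 46.81 → 47%
L = 24 + 0.53 × (59 − 24) = 42.55 → 43%

(14, 47, 43)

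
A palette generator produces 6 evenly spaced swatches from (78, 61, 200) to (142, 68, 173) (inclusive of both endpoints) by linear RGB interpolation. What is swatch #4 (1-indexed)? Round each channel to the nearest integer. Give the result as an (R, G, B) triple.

(116, 65, 184)

With 6 swatches and endpoints inclusive, swatch 4 sits at t = (4 − 1)/(6 − 1) = 3/5 ≈ 0.6.
R = 78 + 0.6 × (142 − 78) = 116.4 → 116
G = 61 + 0.6 × (68 − 61) = 65.2 → 65
B = 200 + 0.6 × (173 − 200) = 183.8 → 184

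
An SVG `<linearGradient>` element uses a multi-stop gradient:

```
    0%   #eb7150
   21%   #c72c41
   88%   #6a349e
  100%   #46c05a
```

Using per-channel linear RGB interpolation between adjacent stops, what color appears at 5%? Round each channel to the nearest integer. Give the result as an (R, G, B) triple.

5% lies between the 0% and 21% stops, so the local fraction is t = (5 − 0)/(21 − 0) = 5/21 ≈ 0.2381.
#eb7150 → (235, 113, 80); #c72c41 → (199, 44, 65).
R = 235 + 0.2381 × (199 − 235) = 226.428 → 226
G = 113 + 0.2381 × (44 − 113) = 96.571 → 97
B = 80 + 0.2381 × (65 − 80) = 76.428 → 76

(226, 97, 76)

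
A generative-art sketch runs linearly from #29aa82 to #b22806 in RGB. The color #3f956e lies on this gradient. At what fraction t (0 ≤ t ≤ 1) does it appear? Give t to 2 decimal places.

Invert the lerp on the R channel (largest span, 137): t = (63 − 41) / (178 − 41) = 22/137 = 0.16058.
Check on G: (149 − 170)/(40 − 170) = 0.1615 ✓

0.16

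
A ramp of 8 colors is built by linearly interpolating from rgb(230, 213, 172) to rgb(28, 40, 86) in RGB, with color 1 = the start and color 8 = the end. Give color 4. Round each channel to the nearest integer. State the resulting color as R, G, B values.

With 8 swatches and endpoints inclusive, swatch 4 sits at t = (4 − 1)/(8 − 1) = 3/7 ≈ 0.4286.
R = 230 + 0.4286 × (28 − 230) = 143.423 → 143
G = 213 + 0.4286 × (40 − 213) = 138.852 → 139
B = 172 + 0.4286 × (86 − 172) = 135.14 → 135

(143, 139, 135)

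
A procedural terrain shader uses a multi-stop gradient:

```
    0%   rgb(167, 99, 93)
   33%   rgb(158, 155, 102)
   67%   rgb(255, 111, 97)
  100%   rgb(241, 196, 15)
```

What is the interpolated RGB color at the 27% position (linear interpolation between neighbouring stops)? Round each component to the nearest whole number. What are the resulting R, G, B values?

27% lies between the 0% and 33% stops, so the local fraction is t = (27 − 0)/(33 − 0) = 27/33 ≈ 0.8182.
R = 167 + 0.8182 × (158 − 167) = 159.636 → 160
G = 99 + 0.8182 × (155 − 99) = 144.819 → 145
B = 93 + 0.8182 × (102 − 93) = 100.364 → 100

(160, 145, 100)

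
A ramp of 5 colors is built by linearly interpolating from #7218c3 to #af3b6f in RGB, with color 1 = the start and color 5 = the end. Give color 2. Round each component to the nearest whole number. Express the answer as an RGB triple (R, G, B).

With 5 swatches and endpoints inclusive, swatch 2 sits at t = (2 − 1)/(5 − 1) = 1/4 ≈ 0.25.
#7218c3 → (114, 24, 195); #af3b6f → (175, 59, 111).
R = 114 + 0.25 × (175 − 114) = 129.25 → 129
G = 24 + 0.25 × (59 − 24) = 32.75 → 33
B = 195 + 0.25 × (111 − 195) = 174 → 174

(129, 33, 174)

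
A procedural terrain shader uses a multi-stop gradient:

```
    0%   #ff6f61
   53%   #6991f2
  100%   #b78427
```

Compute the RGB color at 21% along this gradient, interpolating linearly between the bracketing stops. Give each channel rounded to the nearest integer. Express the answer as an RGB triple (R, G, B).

21% lies between the 0% and 53% stops, so the local fraction is t = (21 − 0)/(53 − 0) = 21/53 ≈ 0.3962.
#ff6f61 → (255, 111, 97); #6991f2 → (105, 145, 242).
R = 255 + 0.3962 × (105 − 255) = 195.57 → 196
G = 111 + 0.3962 × (145 − 111) = 124.471 → 124
B = 97 + 0.3962 × (242 − 97) = 154.449 → 154

(196, 124, 154)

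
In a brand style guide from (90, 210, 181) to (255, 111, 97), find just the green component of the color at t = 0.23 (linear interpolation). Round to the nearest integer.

G = 210 + 0.23 × (111 − 210) = 187.23 → 187

187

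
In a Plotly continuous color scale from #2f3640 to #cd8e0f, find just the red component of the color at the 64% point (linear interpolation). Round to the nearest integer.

R₁ = 47 (from #2f3640), R₂ = 205 (from #cd8e0f).
R = 47 + 0.64 × (205 − 47) = 148.12 → 148

148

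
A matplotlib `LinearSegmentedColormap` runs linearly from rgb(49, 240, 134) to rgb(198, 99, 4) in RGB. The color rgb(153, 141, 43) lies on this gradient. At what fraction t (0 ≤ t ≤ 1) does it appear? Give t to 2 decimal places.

0.70

Invert the lerp on the R channel (largest span, 149): t = (153 − 49) / (198 − 49) = 104/149 = 0.69799.
Check on G: (141 − 240)/(99 − 240) = 0.7021 ✓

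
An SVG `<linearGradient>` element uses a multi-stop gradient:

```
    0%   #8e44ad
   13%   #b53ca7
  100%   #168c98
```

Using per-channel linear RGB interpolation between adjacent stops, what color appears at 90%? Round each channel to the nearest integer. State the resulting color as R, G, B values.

(40, 131, 154)

90% lies between the 13% and 100% stops, so the local fraction is t = (90 − 13)/(100 − 13) = 77/87 ≈ 0.8851.
#b53ca7 → (181, 60, 167); #168c98 → (22, 140, 152).
R = 181 + 0.8851 × (22 − 181) = 40.269 → 40
G = 60 + 0.8851 × (140 − 60) = 130.808 → 131
B = 167 + 0.8851 × (152 − 167) = 153.724 → 154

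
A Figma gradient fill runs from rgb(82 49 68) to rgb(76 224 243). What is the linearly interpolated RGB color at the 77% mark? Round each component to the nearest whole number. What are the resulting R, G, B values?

77% corresponds to t = 0.77.
R = 82 + 0.77 × (76 − 82) = 82 + 0.77 × -6 = 77.38 → 77
G = 49 + 0.77 × (224 − 49) = 49 + 0.77 × 175 = 183.75 → 184
B = 68 + 0.77 × (243 − 68) = 68 + 0.77 × 175 = 202.75 → 203

(77, 184, 203)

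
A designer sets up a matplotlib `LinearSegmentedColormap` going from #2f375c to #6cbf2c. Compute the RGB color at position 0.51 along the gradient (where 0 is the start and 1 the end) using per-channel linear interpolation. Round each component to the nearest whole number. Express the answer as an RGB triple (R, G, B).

#2f375c → (47, 55, 92); #6cbf2c → (108, 191, 44).
R = 47 + 0.51 × (108 − 47) = 47 + 0.51 × 61 = 78.11 → 78
G = 55 + 0.51 × (191 − 55) = 55 + 0.51 × 136 = 124.36 → 124
B = 92 + 0.51 × (44 − 92) = 92 + 0.51 × -48 = 67.52 → 68

(78, 124, 68)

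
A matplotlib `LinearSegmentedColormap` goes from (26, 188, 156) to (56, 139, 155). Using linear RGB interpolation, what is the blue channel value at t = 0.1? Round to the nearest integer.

B = 156 + 0.1 × (155 − 156) = 155.9 → 156

156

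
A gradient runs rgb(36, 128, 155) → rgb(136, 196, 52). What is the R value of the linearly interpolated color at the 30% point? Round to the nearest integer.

66

R = 36 + 0.3 × (136 − 36) = 66 → 66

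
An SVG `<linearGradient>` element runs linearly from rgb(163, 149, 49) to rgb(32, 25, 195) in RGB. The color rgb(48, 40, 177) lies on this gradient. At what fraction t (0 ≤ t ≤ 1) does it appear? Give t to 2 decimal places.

Invert the lerp on the B channel (largest span, 146): t = (177 − 49) / (195 − 49) = 128/146 = 0.87671.
Check on R: (48 − 163)/(32 − 163) = 0.8779 ✓

0.88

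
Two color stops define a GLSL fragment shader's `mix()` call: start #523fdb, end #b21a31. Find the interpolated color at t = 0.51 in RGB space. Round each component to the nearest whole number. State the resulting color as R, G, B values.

(131, 44, 132)

#523fdb → (82, 63, 219); #b21a31 → (178, 26, 49).
R = 82 + 0.51 × (178 − 82) = 82 + 0.51 × 96 = 130.96 → 131
G = 63 + 0.51 × (26 − 63) = 63 + 0.51 × -37 = 44.13 → 44
B = 219 + 0.51 × (49 − 219) = 219 + 0.51 × -170 = 132.3 → 132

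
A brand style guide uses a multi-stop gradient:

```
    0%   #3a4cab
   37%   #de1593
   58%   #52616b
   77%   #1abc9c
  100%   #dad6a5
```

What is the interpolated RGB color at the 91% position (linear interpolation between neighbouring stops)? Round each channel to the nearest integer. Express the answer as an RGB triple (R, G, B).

(143, 204, 161)

91% lies between the 77% and 100% stops, so the local fraction is t = (91 − 77)/(100 − 77) = 14/23 ≈ 0.6087.
#1abc9c → (26, 188, 156); #dad6a5 → (218, 214, 165).
R = 26 + 0.6087 × (218 − 26) = 142.87 → 143
G = 188 + 0.6087 × (214 − 188) = 203.826 → 204
B = 156 + 0.6087 × (165 − 156) = 161.478 → 161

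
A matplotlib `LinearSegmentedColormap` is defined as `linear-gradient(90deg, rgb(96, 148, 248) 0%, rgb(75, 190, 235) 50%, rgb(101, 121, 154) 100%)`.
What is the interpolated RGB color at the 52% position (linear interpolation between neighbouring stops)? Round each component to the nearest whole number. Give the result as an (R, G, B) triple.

(76, 187, 232)

52% lies between the 50% and 100% stops, so the local fraction is t = (52 − 50)/(100 − 50) = 2/50 ≈ 0.04.
R = 75 + 0.04 × (101 − 75) = 76.04 → 76
G = 190 + 0.04 × (121 − 190) = 187.24 → 187
B = 235 + 0.04 × (154 − 235) = 231.76 → 232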